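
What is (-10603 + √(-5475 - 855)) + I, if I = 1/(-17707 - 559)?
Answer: -193674399/18266 + I*√6330 ≈ -10603.0 + 79.561*I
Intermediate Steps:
I = -1/18266 (I = 1/(-18266) = -1/18266 ≈ -5.4747e-5)
(-10603 + √(-5475 - 855)) + I = (-10603 + √(-5475 - 855)) - 1/18266 = (-10603 + √(-6330)) - 1/18266 = (-10603 + I*√6330) - 1/18266 = -193674399/18266 + I*√6330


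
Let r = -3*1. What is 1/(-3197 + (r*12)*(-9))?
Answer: -1/2873 ≈ -0.00034807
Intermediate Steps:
r = -3
1/(-3197 + (r*12)*(-9)) = 1/(-3197 - 3*12*(-9)) = 1/(-3197 - 36*(-9)) = 1/(-3197 + 324) = 1/(-2873) = -1/2873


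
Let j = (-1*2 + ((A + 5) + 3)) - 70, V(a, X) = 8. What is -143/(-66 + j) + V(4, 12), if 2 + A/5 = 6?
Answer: 93/10 ≈ 9.3000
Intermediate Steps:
A = 20 (A = -10 + 5*6 = -10 + 30 = 20)
j = -44 (j = (-1*2 + ((20 + 5) + 3)) - 70 = (-2 + (25 + 3)) - 70 = (-2 + 28) - 70 = 26 - 70 = -44)
-143/(-66 + j) + V(4, 12) = -143/(-66 - 44) + 8 = -143/(-110) + 8 = -1/110*(-143) + 8 = 13/10 + 8 = 93/10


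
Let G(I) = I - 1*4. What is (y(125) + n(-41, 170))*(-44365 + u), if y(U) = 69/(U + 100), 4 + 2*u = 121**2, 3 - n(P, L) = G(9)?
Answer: 9409811/150 ≈ 62732.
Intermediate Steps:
G(I) = -4 + I (G(I) = I - 4 = -4 + I)
n(P, L) = -2 (n(P, L) = 3 - (-4 + 9) = 3 - 1*5 = 3 - 5 = -2)
u = 14637/2 (u = -2 + (1/2)*121**2 = -2 + (1/2)*14641 = -2 + 14641/2 = 14637/2 ≈ 7318.5)
y(U) = 69/(100 + U)
(y(125) + n(-41, 170))*(-44365 + u) = (69/(100 + 125) - 2)*(-44365 + 14637/2) = (69/225 - 2)*(-74093/2) = (69*(1/225) - 2)*(-74093/2) = (23/75 - 2)*(-74093/2) = -127/75*(-74093/2) = 9409811/150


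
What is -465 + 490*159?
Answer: 77445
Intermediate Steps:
-465 + 490*159 = -465 + 77910 = 77445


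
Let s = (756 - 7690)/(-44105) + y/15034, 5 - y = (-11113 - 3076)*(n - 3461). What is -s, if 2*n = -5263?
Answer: 7625235288763/1326149140 ≈ 5749.9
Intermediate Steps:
n = -5263/2 (n = (1/2)*(-5263) = -5263/2 ≈ -2631.5)
y = -172892955/2 (y = 5 - (-11113 - 3076)*(-5263/2 - 3461) = 5 - (-14189)*(-12185)/2 = 5 - 1*172892965/2 = 5 - 172892965/2 = -172892955/2 ≈ -8.6446e+7)
s = -7625235288763/1326149140 (s = (756 - 7690)/(-44105) - 172892955/2/15034 = -6934*(-1/44105) - 172892955/2*1/15034 = 6934/44105 - 172892955/30068 = -7625235288763/1326149140 ≈ -5749.9)
-s = -1*(-7625235288763/1326149140) = 7625235288763/1326149140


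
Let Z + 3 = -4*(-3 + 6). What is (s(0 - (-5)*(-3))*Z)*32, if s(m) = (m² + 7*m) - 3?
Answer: -56160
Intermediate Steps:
s(m) = -3 + m² + 7*m
Z = -15 (Z = -3 - 4*(-3 + 6) = -3 - 4*3 = -3 - 12 = -15)
(s(0 - (-5)*(-3))*Z)*32 = ((-3 + (0 - (-5)*(-3))² + 7*(0 - (-5)*(-3)))*(-15))*32 = ((-3 + (0 - 1*15)² + 7*(0 - 1*15))*(-15))*32 = ((-3 + (0 - 15)² + 7*(0 - 15))*(-15))*32 = ((-3 + (-15)² + 7*(-15))*(-15))*32 = ((-3 + 225 - 105)*(-15))*32 = (117*(-15))*32 = -1755*32 = -56160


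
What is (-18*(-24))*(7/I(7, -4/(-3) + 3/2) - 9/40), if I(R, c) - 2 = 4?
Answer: 2034/5 ≈ 406.80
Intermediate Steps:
I(R, c) = 6 (I(R, c) = 2 + 4 = 6)
(-18*(-24))*(7/I(7, -4/(-3) + 3/2) - 9/40) = (-18*(-24))*(7/6 - 9/40) = 432*(7*(1/6) - 9*1/40) = 432*(7/6 - 9/40) = 432*(113/120) = 2034/5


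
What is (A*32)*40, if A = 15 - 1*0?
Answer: 19200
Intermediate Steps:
A = 15 (A = 15 + 0 = 15)
(A*32)*40 = (15*32)*40 = 480*40 = 19200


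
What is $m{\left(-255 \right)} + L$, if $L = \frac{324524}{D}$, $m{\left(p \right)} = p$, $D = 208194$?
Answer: $- \frac{26382473}{104097} \approx -253.44$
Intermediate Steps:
$L = \frac{162262}{104097}$ ($L = \frac{324524}{208194} = 324524 \cdot \frac{1}{208194} = \frac{162262}{104097} \approx 1.5588$)
$m{\left(-255 \right)} + L = -255 + \frac{162262}{104097} = - \frac{26382473}{104097}$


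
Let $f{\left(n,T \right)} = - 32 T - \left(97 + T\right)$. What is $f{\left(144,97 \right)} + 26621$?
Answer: $23323$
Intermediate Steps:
$f{\left(n,T \right)} = -97 - 33 T$
$f{\left(144,97 \right)} + 26621 = \left(-97 - 3201\right) + 26621 = -3298 + 26621 = 23323$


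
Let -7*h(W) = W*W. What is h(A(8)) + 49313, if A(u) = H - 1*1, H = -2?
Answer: 345182/7 ≈ 49312.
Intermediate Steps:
A(u) = -3 (A(u) = -2 - 1*1 = -2 - 1 = -3)
h(W) = -W²/7 (h(W) = -W*W/7 = -W²/7)
h(A(8)) + 49313 = -⅐*(-3)² + 49313 = -⅐*9 + 49313 = -9/7 + 49313 = 345182/7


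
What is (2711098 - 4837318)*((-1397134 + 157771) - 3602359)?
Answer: 10294566150840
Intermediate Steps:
(2711098 - 4837318)*((-1397134 + 157771) - 3602359) = -2126220*(-1239363 - 3602359) = -2126220*(-4841722) = 10294566150840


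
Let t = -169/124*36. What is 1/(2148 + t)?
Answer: 31/65067 ≈ 0.00047643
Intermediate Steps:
t = -1521/31 (t = -169*1/124*36 = -169/124*36 = -1521/31 ≈ -49.065)
1/(2148 + t) = 1/(2148 - 1521/31) = 1/(65067/31) = 31/65067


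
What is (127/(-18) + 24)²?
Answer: 93025/324 ≈ 287.11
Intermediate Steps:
(127/(-18) + 24)² = (127*(-1/18) + 24)² = (-127/18 + 24)² = (305/18)² = 93025/324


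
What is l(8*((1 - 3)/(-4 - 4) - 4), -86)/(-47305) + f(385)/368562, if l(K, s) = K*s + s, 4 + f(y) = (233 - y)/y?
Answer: -11798986228/223746926095 ≈ -0.052734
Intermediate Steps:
f(y) = -4 + (233 - y)/y
l(K, s) = s + K*s
l(8*((1 - 3)/(-4 - 4) - 4), -86)/(-47305) + f(385)/368562 = -86*(1 + 8*((1 - 3)/(-4 - 4) - 4))/(-47305) + (-5 + 233/385)/368562 = -86*(1 + 8*(-2/(-8) - 4))*(-1/47305) + (-5 + 233*(1/385))*(1/368562) = -86*(1 + 8*(-2*(-1/8) - 4))*(-1/47305) + (-5 + 233/385)*(1/368562) = -86*(1 + 8*(1/4 - 4))*(-1/47305) - 1692/385*1/368562 = -86*(1 + 8*(-15/4))*(-1/47305) - 282/23649395 = -86*(1 - 30)*(-1/47305) - 282/23649395 = -86*(-29)*(-1/47305) - 282/23649395 = 2494*(-1/47305) - 282/23649395 = -2494/47305 - 282/23649395 = -11798986228/223746926095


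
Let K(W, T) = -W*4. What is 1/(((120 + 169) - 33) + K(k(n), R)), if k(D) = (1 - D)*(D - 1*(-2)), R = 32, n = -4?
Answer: 1/296 ≈ 0.0033784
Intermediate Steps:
k(D) = (1 - D)*(2 + D) (k(D) = (1 - D)*(D + 2) = (1 - D)*(2 + D))
K(W, T) = -4*W
1/(((120 + 169) - 33) + K(k(n), R)) = 1/(((120 + 169) - 33) - 4*(2 - 1*(-4) - 1*(-4)**2)) = 1/((289 - 33) - 4*(2 + 4 - 1*16)) = 1/(256 - 4*(2 + 4 - 16)) = 1/(256 - 4*(-10)) = 1/(256 + 40) = 1/296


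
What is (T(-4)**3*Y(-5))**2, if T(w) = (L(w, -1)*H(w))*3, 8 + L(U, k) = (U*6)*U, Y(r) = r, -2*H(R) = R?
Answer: 541680926824857600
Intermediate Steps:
H(R) = -R/2
L(U, k) = -8 + 6*U**2 (L(U, k) = -8 + (U*6)*U = -8 + (6*U)*U = -8 + 6*U**2)
T(w) = -3*w*(-8 + 6*w**2)/2 (T(w) = ((-8 + 6*w**2)*(-w/2))*3 = -w*(-8 + 6*w**2)/2*3 = -3*w*(-8 + 6*w**2)/2)
(T(-4)**3*Y(-5))**2 = ((-9*(-4)**3 + 12*(-4))**3*(-5))**2 = ((-9*(-64) - 48)**3*(-5))**2 = ((576 - 48)**3*(-5))**2 = (528**3*(-5))**2 = (147197952*(-5))**2 = (-735989760)**2 = 541680926824857600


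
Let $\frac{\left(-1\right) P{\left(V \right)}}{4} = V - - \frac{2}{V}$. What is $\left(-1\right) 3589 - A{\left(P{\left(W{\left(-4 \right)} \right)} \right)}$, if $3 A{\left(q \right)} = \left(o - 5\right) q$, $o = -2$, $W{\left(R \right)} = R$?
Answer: $-3547$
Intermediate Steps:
$P{\left(V \right)} = - \frac{8}{V} - 4 V$ ($P{\left(V \right)} = - 4 \left(V - - \frac{2}{V}\right) = - 4 \left(V + \frac{2}{V}\right) = - \frac{8}{V} - 4 V$)
$A{\left(q \right)} = - \frac{7 q}{3}$ ($A{\left(q \right)} = \frac{\left(-2 - 5\right) q}{3} = \frac{\left(-7\right) q}{3} = - \frac{7 q}{3}$)
$\left(-1\right) 3589 - A{\left(P{\left(W{\left(-4 \right)} \right)} \right)} = \left(-1\right) 3589 - - \frac{7 \left(- \frac{8}{-4} - -16\right)}{3} = -3589 - - \frac{7 \left(\left(-8\right) \left(- \frac{1}{4}\right) + 16\right)}{3} = -3589 - - \frac{7 \left(2 + 16\right)}{3} = -3589 - \left(- \frac{7}{3}\right) 18 = -3589 - -42 = -3589 + 42 = -3547$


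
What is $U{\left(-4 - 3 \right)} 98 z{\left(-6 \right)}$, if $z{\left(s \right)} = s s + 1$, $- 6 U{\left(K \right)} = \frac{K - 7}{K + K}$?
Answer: $- \frac{1813}{3} \approx -604.33$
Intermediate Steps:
$U{\left(K \right)} = - \frac{-7 + K}{12 K}$ ($U{\left(K \right)} = - \frac{\left(K - 7\right) \frac{1}{K + K}}{6} = - \frac{\left(-7 + K\right) \frac{1}{2 K}}{6} = - \frac{\frac{1}{2} \frac{1}{K} \left(-7 + K\right)}{6} = - \frac{-7 + K}{12 K}$)
$z{\left(s \right)} = 1 + s^{2}$ ($z{\left(s \right)} = s^{2} + 1 = 1 + s^{2}$)
$U{\left(-4 - 3 \right)} 98 z{\left(-6 \right)} = \frac{7 - \left(-4 - 3\right)}{12 \left(-4 - 3\right)} 98 \left(1 + \left(-6\right)^{2}\right) = \frac{7 - \left(-4 - 3\right)}{12 \left(-4 - 3\right)} 98 \left(1 + 36\right) = \frac{7 - -7}{12 \left(-7\right)} 98 \cdot 37 = \frac{1}{12} \left(- \frac{1}{7}\right) \left(7 + 7\right) 98 \cdot 37 = \frac{1}{12} \left(- \frac{1}{7}\right) 14 \cdot 98 \cdot 37 = \left(- \frac{1}{6}\right) 98 \cdot 37 = \left(- \frac{49}{3}\right) 37 = - \frac{1813}{3}$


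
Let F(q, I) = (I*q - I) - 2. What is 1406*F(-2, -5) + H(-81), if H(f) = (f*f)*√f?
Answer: 18278 + 59049*I ≈ 18278.0 + 59049.0*I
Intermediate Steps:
H(f) = f^(5/2) (H(f) = f²*√f = f^(5/2))
F(q, I) = -2 - I + I*q (F(q, I) = (-I + I*q) - 2 = -2 - I + I*q)
1406*F(-2, -5) + H(-81) = 1406*(-2 - 1*(-5) - 5*(-2)) + (-81)^(5/2) = 1406*(-2 + 5 + 10) + 59049*I = 1406*13 + 59049*I = 18278 + 59049*I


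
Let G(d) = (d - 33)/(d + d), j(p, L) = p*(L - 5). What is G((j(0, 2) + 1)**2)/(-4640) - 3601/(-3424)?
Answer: 523857/496480 ≈ 1.0551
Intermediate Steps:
j(p, L) = p*(-5 + L)
G(d) = (-33 + d)/(2*d) (G(d) = (-33 + d)/((2*d)) = (-33 + d)*(1/(2*d)) = (-33 + d)/(2*d))
G((j(0, 2) + 1)**2)/(-4640) - 3601/(-3424) = ((-33 + (0*(-5 + 2) + 1)**2)/(2*((0*(-5 + 2) + 1)**2)))/(-4640) - 3601/(-3424) = ((-33 + (0*(-3) + 1)**2)/(2*((0*(-3) + 1)**2)))*(-1/4640) - 3601*(-1/3424) = ((-33 + (0 + 1)**2)/(2*((0 + 1)**2)))*(-1/4640) + 3601/3424 = ((-33 + 1**2)/(2*(1**2)))*(-1/4640) + 3601/3424 = ((1/2)*(-33 + 1)/1)*(-1/4640) + 3601/3424 = ((1/2)*1*(-32))*(-1/4640) + 3601/3424 = -16*(-1/4640) + 3601/3424 = 1/290 + 3601/3424 = 523857/496480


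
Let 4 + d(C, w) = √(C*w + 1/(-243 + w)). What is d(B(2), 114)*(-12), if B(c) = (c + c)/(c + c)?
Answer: 48 - 4*√1896945/43 ≈ -80.121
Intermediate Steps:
B(c) = 1 (B(c) = (2*c)/((2*c)) = (2*c)*(1/(2*c)) = 1)
d(C, w) = -4 + √(1/(-243 + w) + C*w) (d(C, w) = -4 + √(C*w + 1/(-243 + w)) = -4 + √(1/(-243 + w) + C*w))
d(B(2), 114)*(-12) = (-4 + √((1 + 1*114*(-243 + 114))/(-243 + 114)))*(-12) = (-4 + √((1 + 1*114*(-129))/(-129)))*(-12) = (-4 + √(-(1 - 14706)/129))*(-12) = (-4 + √(-1/129*(-14705)))*(-12) = (-4 + √(14705/129))*(-12) = (-4 + √1896945/129)*(-12) = 48 - 4*√1896945/43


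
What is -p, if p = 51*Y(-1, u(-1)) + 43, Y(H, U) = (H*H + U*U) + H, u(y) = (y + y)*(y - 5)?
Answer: -7387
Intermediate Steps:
u(y) = 2*y*(-5 + y) (u(y) = (2*y)*(-5 + y) = 2*y*(-5 + y))
Y(H, U) = H + H**2 + U**2 (Y(H, U) = (H**2 + U**2) + H = H + H**2 + U**2)
p = 7387 (p = 51*(-1 + (-1)**2 + (2*(-1)*(-5 - 1))**2) + 43 = 51*(-1 + 1 + (2*(-1)*(-6))**2) + 43 = 51*(-1 + 1 + 12**2) + 43 = 51*(-1 + 1 + 144) + 43 = 51*144 + 43 = 7344 + 43 = 7387)
-p = -1*7387 = -7387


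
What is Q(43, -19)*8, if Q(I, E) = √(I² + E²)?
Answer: 8*√2210 ≈ 376.08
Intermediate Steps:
Q(I, E) = √(E² + I²)
Q(43, -19)*8 = √((-19)² + 43²)*8 = √(361 + 1849)*8 = √2210*8 = 8*√2210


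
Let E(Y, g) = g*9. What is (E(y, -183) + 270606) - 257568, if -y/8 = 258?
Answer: 11391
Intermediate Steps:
y = -2064 (y = -8*258 = -2064)
E(Y, g) = 9*g
(E(y, -183) + 270606) - 257568 = (9*(-183) + 270606) - 257568 = (-1647 + 270606) - 257568 = 268959 - 257568 = 11391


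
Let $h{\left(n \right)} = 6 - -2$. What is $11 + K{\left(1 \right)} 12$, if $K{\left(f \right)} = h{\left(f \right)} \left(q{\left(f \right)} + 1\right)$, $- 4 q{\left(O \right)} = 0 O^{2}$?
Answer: $107$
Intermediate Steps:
$q{\left(O \right)} = 0$ ($q{\left(O \right)} = - \frac{0 O^{2}}{4} = \left(- \frac{1}{4}\right) 0 = 0$)
$h{\left(n \right)} = 8$ ($h{\left(n \right)} = 6 + 2 = 8$)
$K{\left(f \right)} = 8$ ($K{\left(f \right)} = 8 \left(0 + 1\right) = 8 \cdot 1 = 8$)
$11 + K{\left(1 \right)} 12 = 11 + 8 \cdot 12 = 11 + 96 = 107$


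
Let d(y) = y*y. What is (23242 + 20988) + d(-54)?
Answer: 47146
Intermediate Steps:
d(y) = y**2
(23242 + 20988) + d(-54) = (23242 + 20988) + (-54)**2 = 44230 + 2916 = 47146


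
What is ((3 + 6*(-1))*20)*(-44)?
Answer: 2640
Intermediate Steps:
((3 + 6*(-1))*20)*(-44) = ((3 - 6)*20)*(-44) = -3*20*(-44) = -60*(-44) = 2640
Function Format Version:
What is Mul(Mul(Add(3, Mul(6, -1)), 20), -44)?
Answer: 2640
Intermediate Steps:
Mul(Mul(Add(3, Mul(6, -1)), 20), -44) = Mul(Mul(Add(3, -6), 20), -44) = Mul(Mul(-3, 20), -44) = Mul(-60, -44) = 2640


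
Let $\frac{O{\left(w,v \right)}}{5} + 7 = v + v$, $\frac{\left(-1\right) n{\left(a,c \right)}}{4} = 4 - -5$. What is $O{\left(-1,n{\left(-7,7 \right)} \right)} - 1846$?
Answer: $-2241$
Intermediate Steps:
$n{\left(a,c \right)} = -36$ ($n{\left(a,c \right)} = - 4 \left(4 - -5\right) = - 4 \left(4 + 5\right) = \left(-4\right) 9 = -36$)
$O{\left(w,v \right)} = -35 + 10 v$ ($O{\left(w,v \right)} = -35 + 5 \left(v + v\right) = -35 + 5 \cdot 2 v = -35 + 10 v$)
$O{\left(-1,n{\left(-7,7 \right)} \right)} - 1846 = \left(-35 + 10 \left(-36\right)\right) - 1846 = \left(-35 - 360\right) - 1846 = -395 - 1846 = -2241$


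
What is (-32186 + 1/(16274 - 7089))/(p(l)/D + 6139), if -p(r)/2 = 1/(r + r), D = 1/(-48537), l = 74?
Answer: -21876502266/4618429255 ≈ -4.7368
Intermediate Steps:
D = -1/48537 ≈ -2.0603e-5
p(r) = -1/r (p(r) = -2/(r + r) = -2*1/(2*r) = -1/r)
(-32186 + 1/(16274 - 7089))/(p(l)/D + 6139) = (-32186 + 1/(16274 - 7089))/((-1/74)/(-1/48537) + 6139) = (-32186 + 1/9185)/(-1*1/74*(-48537) + 6139) = (-32186 + 1/9185)/(-1/74*(-48537) + 6139) = -295628409/(9185*(48537/74 + 6139)) = -295628409/(9185*502823/74) = -295628409/9185*74/502823 = -21876502266/4618429255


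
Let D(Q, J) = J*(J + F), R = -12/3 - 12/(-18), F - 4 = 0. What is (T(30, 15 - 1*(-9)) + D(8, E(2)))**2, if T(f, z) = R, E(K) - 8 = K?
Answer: 168100/9 ≈ 18678.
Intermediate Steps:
F = 4 (F = 4 + 0 = 4)
E(K) = 8 + K
R = -10/3 (R = -12*1/3 - 12*(-1/18) = -4 + 2/3 = -10/3 ≈ -3.3333)
T(f, z) = -10/3
D(Q, J) = J*(4 + J) (D(Q, J) = J*(J + 4) = J*(4 + J))
(T(30, 15 - 1*(-9)) + D(8, E(2)))**2 = (-10/3 + (8 + 2)*(4 + (8 + 2)))**2 = (-10/3 + 10*(4 + 10))**2 = (-10/3 + 10*14)**2 = (-10/3 + 140)**2 = (410/3)**2 = 168100/9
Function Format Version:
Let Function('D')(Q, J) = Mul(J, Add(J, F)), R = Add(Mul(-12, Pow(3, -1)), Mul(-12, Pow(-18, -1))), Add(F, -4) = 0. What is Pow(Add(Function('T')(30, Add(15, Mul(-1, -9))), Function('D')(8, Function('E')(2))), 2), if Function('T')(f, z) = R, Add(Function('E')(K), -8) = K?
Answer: Rational(168100, 9) ≈ 18678.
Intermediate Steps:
F = 4 (F = Add(4, 0) = 4)
Function('E')(K) = Add(8, K)
R = Rational(-10, 3) (R = Add(Mul(-12, Rational(1, 3)), Mul(-12, Rational(-1, 18))) = Add(-4, Rational(2, 3)) = Rational(-10, 3) ≈ -3.3333)
Function('T')(f, z) = Rational(-10, 3)
Function('D')(Q, J) = Mul(J, Add(4, J)) (Function('D')(Q, J) = Mul(J, Add(J, 4)) = Mul(J, Add(4, J)))
Pow(Add(Function('T')(30, Add(15, Mul(-1, -9))), Function('D')(8, Function('E')(2))), 2) = Pow(Add(Rational(-10, 3), Mul(Add(8, 2), Add(4, Add(8, 2)))), 2) = Pow(Add(Rational(-10, 3), Mul(10, Add(4, 10))), 2) = Pow(Add(Rational(-10, 3), Mul(10, 14)), 2) = Pow(Add(Rational(-10, 3), 140), 2) = Pow(Rational(410, 3), 2) = Rational(168100, 9)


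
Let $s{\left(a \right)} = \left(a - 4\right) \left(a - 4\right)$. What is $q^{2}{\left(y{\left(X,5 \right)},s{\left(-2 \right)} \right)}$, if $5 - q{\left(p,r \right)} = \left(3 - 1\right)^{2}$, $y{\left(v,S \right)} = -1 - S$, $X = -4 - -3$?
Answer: $1$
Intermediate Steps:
$X = -1$ ($X = -4 + 3 = -1$)
$s{\left(a \right)} = \left(-4 + a\right)^{2}$ ($s{\left(a \right)} = \left(-4 + a\right) \left(-4 + a\right) = \left(-4 + a\right)^{2}$)
$q{\left(p,r \right)} = 1$ ($q{\left(p,r \right)} = 5 - \left(3 - 1\right)^{2} = 5 - 2^{2} = 5 - 4 = 1$)
$q^{2}{\left(y{\left(X,5 \right)},s{\left(-2 \right)} \right)} = 1^{2} = 1$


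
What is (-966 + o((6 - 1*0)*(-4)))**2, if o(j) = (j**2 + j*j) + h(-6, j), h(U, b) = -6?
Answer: 32400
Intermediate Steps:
o(j) = -6 + 2*j**2 (o(j) = (j**2 + j*j) - 6 = (j**2 + j**2) - 6 = 2*j**2 - 6 = -6 + 2*j**2)
(-966 + o((6 - 1*0)*(-4)))**2 = (-966 + (-6 + 2*((6 - 1*0)*(-4))**2))**2 = (-966 + (-6 + 2*((6 + 0)*(-4))**2))**2 = (-966 + (-6 + 2*(6*(-4))**2))**2 = (-966 + (-6 + 2*(-24)**2))**2 = (-966 + (-6 + 2*576))**2 = (-966 + (-6 + 1152))**2 = (-966 + 1146)**2 = 180**2 = 32400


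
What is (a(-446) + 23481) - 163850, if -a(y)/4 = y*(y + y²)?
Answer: 353930111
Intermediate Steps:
a(y) = -4*y*(y + y²)
(a(-446) + 23481) - 163850 = (4*(-446)²*(-1 - 1*(-446)) + 23481) - 163850 = (4*198916*(-1 + 446) + 23481) - 163850 = (4*198916*445 + 23481) - 163850 = (354070480 + 23481) - 163850 = 354093961 - 163850 = 353930111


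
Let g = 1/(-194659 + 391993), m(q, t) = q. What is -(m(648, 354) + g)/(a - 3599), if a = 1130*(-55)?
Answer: 127872433/12974513166 ≈ 0.0098557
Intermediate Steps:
a = -62150
g = 1/197334 ≈ 5.0676e-6
-(m(648, 354) + g)/(a - 3599) = -(648 + 1/197334)/(-62150 - 3599) = -127872433/(197334*(-65749)) = -127872433*(-1)/(197334*65749) = -1*(-127872433/12974513166) = 127872433/12974513166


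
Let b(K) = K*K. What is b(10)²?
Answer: 10000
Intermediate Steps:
b(K) = K²
b(10)² = (10²)² = 100² = 10000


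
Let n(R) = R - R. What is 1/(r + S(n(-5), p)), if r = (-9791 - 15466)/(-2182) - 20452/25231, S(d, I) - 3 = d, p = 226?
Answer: 55054042/757795229 ≈ 0.072650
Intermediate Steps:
n(R) = 0
S(d, I) = 3 + d
r = 592633103/55054042 (r = -25257*(-1/2182) - 20452*1/25231 = 25257/2182 - 20452/25231 = 592633103/55054042 ≈ 10.765)
1/(r + S(n(-5), p)) = 1/(592633103/55054042 + (3 + 0)) = 1/(592633103/55054042 + 3) = 1/(757795229/55054042) = 55054042/757795229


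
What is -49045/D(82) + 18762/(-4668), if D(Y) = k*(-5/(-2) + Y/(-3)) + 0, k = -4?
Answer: -28850719/57961 ≈ -497.76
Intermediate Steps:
D(Y) = -10 + 4*Y/3 (D(Y) = -4*(-5/(-2) + Y/(-3)) + 0 = -4*(-5*(-½) + Y*(-⅓)) + 0 = -4*(5/2 - Y/3) + 0 = (-10 + 4*Y/3) + 0 = -10 + 4*Y/3)
-49045/D(82) + 18762/(-4668) = -49045/(-10 + (4/3)*82) + 18762/(-4668) = -49045/(-10 + 328/3) + 18762*(-1/4668) = -49045/298/3 - 3127/778 = -49045*3/298 - 3127/778 = -147135/298 - 3127/778 = -28850719/57961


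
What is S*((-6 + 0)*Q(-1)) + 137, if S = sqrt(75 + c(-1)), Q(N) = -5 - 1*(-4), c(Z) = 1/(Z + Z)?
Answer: 137 + 3*sqrt(298) ≈ 188.79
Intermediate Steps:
c(Z) = 1/(2*Z)
Q(N) = -1 (Q(N) = -5 + 4 = -1)
S = sqrt(298)/2 (S = sqrt(75 + (1/2)/(-1)) = sqrt(75 + (1/2)*(-1)) = sqrt(75 - 1/2) = sqrt(149/2) = sqrt(298)/2 ≈ 8.6313)
S*((-6 + 0)*Q(-1)) + 137 = (sqrt(298)/2)*((-6 + 0)*(-1)) + 137 = (sqrt(298)/2)*(-6*(-1)) + 137 = (sqrt(298)/2)*6 + 137 = 3*sqrt(298) + 137 = 137 + 3*sqrt(298)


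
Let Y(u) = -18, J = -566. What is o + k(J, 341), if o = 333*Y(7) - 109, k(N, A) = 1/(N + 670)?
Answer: -634711/104 ≈ -6103.0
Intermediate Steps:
k(N, A) = 1/(670 + N)
o = -6103 (o = 333*(-18) - 109 = -5994 - 109 = -6103)
o + k(J, 341) = -6103 + 1/(670 - 566) = -6103 + 1/104 = -634711/104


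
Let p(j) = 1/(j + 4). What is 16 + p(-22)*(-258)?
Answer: 91/3 ≈ 30.333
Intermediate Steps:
p(j) = 1/(4 + j)
16 + p(-22)*(-258) = 16 - 258/(4 - 22) = 16 - 258/(-18) = 16 - 1/18*(-258) = 16 + 43/3 = 91/3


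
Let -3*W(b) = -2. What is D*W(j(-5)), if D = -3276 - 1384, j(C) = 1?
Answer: -9320/3 ≈ -3106.7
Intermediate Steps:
D = -4660
W(b) = 2/3 (W(b) = -1/3*(-2) = 2/3)
D*W(j(-5)) = -4660*2/3 = -9320/3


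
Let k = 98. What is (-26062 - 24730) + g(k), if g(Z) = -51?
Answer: -50843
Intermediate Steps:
(-26062 - 24730) + g(k) = (-26062 - 24730) - 51 = -50792 - 51 = -50843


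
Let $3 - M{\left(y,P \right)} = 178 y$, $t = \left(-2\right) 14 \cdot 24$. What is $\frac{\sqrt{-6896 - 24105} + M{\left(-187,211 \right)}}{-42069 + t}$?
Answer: $- \frac{33289}{42741} - \frac{i \sqrt{31001}}{42741} \approx -0.77885 - 0.0041195 i$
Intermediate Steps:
$t = -672$ ($t = \left(-28\right) 24 = -672$)
$M{\left(y,P \right)} = 3 - 178 y$
$\frac{\sqrt{-6896 - 24105} + M{\left(-187,211 \right)}}{-42069 + t} = \frac{\sqrt{-6896 - 24105} + \left(3 - -33286\right)}{-42069 - 672} = \frac{\sqrt{-31001} + \left(3 + 33286\right)}{-42741} = \left(i \sqrt{31001} + 33289\right) \left(- \frac{1}{42741}\right) = \left(33289 + i \sqrt{31001}\right) \left(- \frac{1}{42741}\right) = - \frac{33289}{42741} - \frac{i \sqrt{31001}}{42741}$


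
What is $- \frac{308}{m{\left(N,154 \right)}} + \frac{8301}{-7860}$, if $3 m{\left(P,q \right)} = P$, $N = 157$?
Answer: $- \frac{2855299}{411340} \approx -6.9415$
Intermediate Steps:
$m{\left(P,q \right)} = \frac{P}{3}$
$- \frac{308}{m{\left(N,154 \right)}} + \frac{8301}{-7860} = - \frac{308}{\frac{1}{3} \cdot 157} + \frac{8301}{-7860} = - \frac{308}{\frac{157}{3}} + 8301 \left(- \frac{1}{7860}\right) = \left(-308\right) \frac{3}{157} - \frac{2767}{2620} = - \frac{924}{157} - \frac{2767}{2620} = - \frac{2855299}{411340}$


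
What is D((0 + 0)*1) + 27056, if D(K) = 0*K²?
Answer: 27056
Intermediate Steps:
D(K) = 0
D((0 + 0)*1) + 27056 = 0 + 27056 = 27056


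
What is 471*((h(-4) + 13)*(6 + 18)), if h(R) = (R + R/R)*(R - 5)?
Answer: 452160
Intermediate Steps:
h(R) = (1 + R)*(-5 + R) (h(R) = (R + 1)*(-5 + R) = (1 + R)*(-5 + R))
471*((h(-4) + 13)*(6 + 18)) = 471*(((-5 + (-4)² - 4*(-4)) + 13)*(6 + 18)) = 471*(((-5 + 16 + 16) + 13)*24) = 471*((27 + 13)*24) = 471*(40*24) = 471*960 = 452160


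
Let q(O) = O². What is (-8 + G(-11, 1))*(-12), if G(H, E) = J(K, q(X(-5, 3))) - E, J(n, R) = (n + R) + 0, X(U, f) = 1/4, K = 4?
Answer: 237/4 ≈ 59.250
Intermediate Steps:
X(U, f) = ¼
J(n, R) = R + n (J(n, R) = (R + n) + 0 = R + n)
G(H, E) = 65/16 - E (G(H, E) = ((¼)² + 4) - E = (1/16 + 4) - E = 65/16 - E)
(-8 + G(-11, 1))*(-12) = (-8 + (65/16 - 1*1))*(-12) = (-8 + (65/16 - 1))*(-12) = (-8 + 49/16)*(-12) = -79/16*(-12) = 237/4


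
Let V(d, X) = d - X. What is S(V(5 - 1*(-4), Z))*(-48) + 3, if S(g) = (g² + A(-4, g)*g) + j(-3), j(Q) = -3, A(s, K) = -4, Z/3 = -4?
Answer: -16989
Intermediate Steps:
Z = -12 (Z = 3*(-4) = -12)
S(g) = -3 + g² - 4*g (S(g) = (g² - 4*g) - 3 = -3 + g² - 4*g)
S(V(5 - 1*(-4), Z))*(-48) + 3 = (-3 + ((5 - 1*(-4)) - 1*(-12))² - 4*((5 - 1*(-4)) - 1*(-12)))*(-48) + 3 = (-3 + ((5 + 4) + 12)² - 4*((5 + 4) + 12))*(-48) + 3 = (-3 + (9 + 12)² - 4*(9 + 12))*(-48) + 3 = (-3 + 21² - 4*21)*(-48) + 3 = (-3 + 441 - 84)*(-48) + 3 = 354*(-48) + 3 = -16992 + 3 = -16989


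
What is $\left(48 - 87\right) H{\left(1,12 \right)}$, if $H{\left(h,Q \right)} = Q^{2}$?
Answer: $-5616$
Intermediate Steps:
$\left(48 - 87\right) H{\left(1,12 \right)} = \left(48 - 87\right) 12^{2} = \left(-39\right) 144 = -5616$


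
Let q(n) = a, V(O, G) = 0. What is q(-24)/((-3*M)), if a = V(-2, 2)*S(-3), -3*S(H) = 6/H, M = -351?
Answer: 0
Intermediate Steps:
S(H) = -2/H
a = 0 (a = 0*(-2/(-3)) = 0*(-2*(-1/3)) = 0*(2/3) = 0)
q(n) = 0
q(-24)/((-3*M)) = 0/((-3*(-351))) = 0/1053 = 0*(1/1053) = 0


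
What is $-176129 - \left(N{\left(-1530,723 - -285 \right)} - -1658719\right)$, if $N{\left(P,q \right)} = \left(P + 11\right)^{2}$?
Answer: $-4142209$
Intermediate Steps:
$N{\left(P,q \right)} = \left(11 + P\right)^{2}$
$-176129 - \left(N{\left(-1530,723 - -285 \right)} - -1658719\right) = -176129 - \left(\left(11 - 1530\right)^{2} - -1658719\right) = -176129 - \left(\left(-1519\right)^{2} + 1658719\right) = -176129 - \left(2307361 + 1658719\right) = -176129 - 3966080 = -4142209$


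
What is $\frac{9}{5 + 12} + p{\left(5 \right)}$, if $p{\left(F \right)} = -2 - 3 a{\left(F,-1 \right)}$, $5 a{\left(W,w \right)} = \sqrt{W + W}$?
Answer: $- \frac{25}{17} - \frac{3 \sqrt{10}}{5} \approx -3.368$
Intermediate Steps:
$a{\left(W,w \right)} = \frac{\sqrt{2} \sqrt{W}}{5}$ ($a{\left(W,w \right)} = \frac{\sqrt{W + W}}{5} = \frac{\sqrt{2 W}}{5} = \frac{\sqrt{2} \sqrt{W}}{5}$)
$p{\left(F \right)} = -2 - \frac{3 \sqrt{2} \sqrt{F}}{5}$ ($p{\left(F \right)} = -2 - 3 \frac{\sqrt{2} \sqrt{F}}{5} = -2 - \frac{3 \sqrt{2} \sqrt{F}}{5}$)
$\frac{9}{5 + 12} + p{\left(5 \right)} = \frac{9}{5 + 12} - \left(2 + \frac{3 \sqrt{2} \sqrt{5}}{5}\right) = \frac{9}{17} - \left(2 + \frac{3 \sqrt{10}}{5}\right) = - \frac{25}{17} - \frac{3 \sqrt{10}}{5}$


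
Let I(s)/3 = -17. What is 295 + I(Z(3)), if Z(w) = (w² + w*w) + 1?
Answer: 244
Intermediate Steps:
Z(w) = 1 + 2*w² (Z(w) = (w² + w²) + 1 = 2*w² + 1 = 1 + 2*w²)
I(s) = -51 (I(s) = 3*(-17) = -51)
295 + I(Z(3)) = 295 - 51 = 244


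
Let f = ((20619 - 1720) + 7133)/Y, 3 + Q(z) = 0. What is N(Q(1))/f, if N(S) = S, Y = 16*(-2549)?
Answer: 7647/1627 ≈ 4.7001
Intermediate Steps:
Q(z) = -3 (Q(z) = -3 + 0 = -3)
Y = -40784
f = -1627/2549 (f = ((20619 - 1720) + 7133)/(-40784) = (18899 + 7133)*(-1/40784) = 26032*(-1/40784) = -1627/2549 ≈ -0.63829)
N(Q(1))/f = -3/(-1627/2549) = -3*(-2549/1627) = 7647/1627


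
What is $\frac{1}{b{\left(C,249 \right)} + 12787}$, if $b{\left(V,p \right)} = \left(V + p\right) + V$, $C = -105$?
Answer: $\frac{1}{12826} \approx 7.7967 \cdot 10^{-5}$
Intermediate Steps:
$b{\left(V,p \right)} = p + 2 V$
$\frac{1}{b{\left(C,249 \right)} + 12787} = \frac{1}{\left(249 + 2 \left(-105\right)\right) + 12787} = \frac{1}{\left(249 - 210\right) + 12787} = \frac{1}{39 + 12787} = \frac{1}{12826}$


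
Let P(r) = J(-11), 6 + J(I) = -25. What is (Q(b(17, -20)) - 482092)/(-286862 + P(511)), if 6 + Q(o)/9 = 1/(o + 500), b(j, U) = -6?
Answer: 238180115/141725142 ≈ 1.6806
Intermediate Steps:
J(I) = -31 (J(I) = -6 - 25 = -31)
P(r) = -31
Q(o) = -54 + 9/(500 + o) (Q(o) = -54 + 9/(o + 500) = -54 + 9/(500 + o))
(Q(b(17, -20)) - 482092)/(-286862 + P(511)) = (9*(-2999 - 6*(-6))/(500 - 6) - 482092)/(-286862 - 31) = (9*(-2999 + 36)/494 - 482092)/(-286893) = (9*(1/494)*(-2963) - 482092)*(-1/286893) = (-26667/494 - 482092)*(-1/286893) = -238180115/494*(-1/286893) = 238180115/141725142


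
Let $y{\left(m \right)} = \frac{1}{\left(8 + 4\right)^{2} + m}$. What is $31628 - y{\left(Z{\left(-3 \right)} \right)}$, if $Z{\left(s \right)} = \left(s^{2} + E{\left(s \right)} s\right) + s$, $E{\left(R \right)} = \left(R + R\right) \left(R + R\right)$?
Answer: $\frac{1328375}{42} \approx 31628.0$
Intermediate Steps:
$E{\left(R \right)} = 4 R^{2}$ ($E{\left(R \right)} = 2 R 2 R = 4 R^{2}$)
$Z{\left(s \right)} = s + s^{2} + 4 s^{3}$ ($Z{\left(s \right)} = \left(s^{2} + 4 s^{2} s\right) + s = \left(s^{2} + 4 s^{3}\right) + s = s + s^{2} + 4 s^{3}$)
$y{\left(m \right)} = \frac{1}{144 + m}$ ($y{\left(m \right)} = \frac{1}{12^{2} + m} = \frac{1}{144 + m}$)
$31628 - y{\left(Z{\left(-3 \right)} \right)} = 31628 - \frac{1}{144 - 3 \left(1 - 3 + 4 \left(-3\right)^{2}\right)} = 31628 - \frac{1}{144 - 3 \left(1 - 3 + 4 \cdot 9\right)} = 31628 - \frac{1}{144 - 3 \left(1 - 3 + 36\right)} = 31628 - \frac{1}{144 - 102} = 31628 - \frac{1}{42} = \frac{1328375}{42}$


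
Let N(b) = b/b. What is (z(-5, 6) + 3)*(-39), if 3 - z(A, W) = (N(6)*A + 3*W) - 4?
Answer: 117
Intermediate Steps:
N(b) = 1
z(A, W) = 7 - A - 3*W (z(A, W) = 3 - ((1*A + 3*W) - 4) = 3 - ((A + 3*W) - 4) = 3 - (-4 + A + 3*W) = 3 + (4 - A - 3*W) = 7 - A - 3*W)
(z(-5, 6) + 3)*(-39) = ((7 - 1*(-5) - 3*6) + 3)*(-39) = ((7 + 5 - 18) + 3)*(-39) = (-6 + 3)*(-39) = -3*(-39) = 117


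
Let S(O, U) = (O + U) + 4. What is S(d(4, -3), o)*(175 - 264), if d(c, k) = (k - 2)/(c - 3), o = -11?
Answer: 1068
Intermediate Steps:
d(c, k) = (-2 + k)/(-3 + c)
S(O, U) = 4 + O + U
S(d(4, -3), o)*(175 - 264) = (4 + (-2 - 3)/(-3 + 4) - 11)*(175 - 264) = (4 - 5/1 - 11)*(-89) = (4 + 1*(-5) - 11)*(-89) = (4 - 5 - 11)*(-89) = -12*(-89) = 1068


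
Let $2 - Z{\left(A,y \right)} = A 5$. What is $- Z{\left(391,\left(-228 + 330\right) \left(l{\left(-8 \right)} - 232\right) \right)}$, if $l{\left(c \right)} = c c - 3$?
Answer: $1953$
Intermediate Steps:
$l{\left(c \right)} = -3 + c^{2}$ ($l{\left(c \right)} = c^{2} - 3 = -3 + c^{2}$)
$Z{\left(A,y \right)} = 2 - 5 A$ ($Z{\left(A,y \right)} = 2 - A 5 = 2 - 5 A$)
$- Z{\left(391,\left(-228 + 330\right) \left(l{\left(-8 \right)} - 232\right) \right)} = - (2 - 1955) = \left(-1\right) \left(-1953\right) = 1953$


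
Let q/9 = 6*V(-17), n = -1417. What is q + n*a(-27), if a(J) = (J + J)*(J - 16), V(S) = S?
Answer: -3291192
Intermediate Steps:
q = -918 (q = 9*(6*(-17)) = 9*(-102) = -918)
a(J) = 2*J*(-16 + J) (a(J) = (2*J)*(-16 + J) = 2*J*(-16 + J))
q + n*a(-27) = -918 - 2834*(-27)*(-16 - 27) = -918 - 2834*(-27)*(-43) = -918 - 1417*2322 = -918 - 3290274 = -3291192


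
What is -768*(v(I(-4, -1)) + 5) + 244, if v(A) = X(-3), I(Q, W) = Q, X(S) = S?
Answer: -1292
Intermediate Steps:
v(A) = -3
-768*(v(I(-4, -1)) + 5) + 244 = -768*(-3 + 5) + 244 = -768*2 + 244 = -256*6 + 244 = -1536 + 244 = -1292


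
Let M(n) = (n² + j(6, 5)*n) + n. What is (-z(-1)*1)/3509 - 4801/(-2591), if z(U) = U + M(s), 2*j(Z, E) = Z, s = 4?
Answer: 16766388/9091819 ≈ 1.8441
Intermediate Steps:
j(Z, E) = Z/2
M(n) = n² + 4*n (M(n) = (n² + ((½)*6)*n) + n = (n² + 3*n) + n = n² + 4*n)
z(U) = 32 + U (z(U) = U + 4*(4 + 4) = U + 4*8 = U + 32 = 32 + U)
(-z(-1)*1)/3509 - 4801/(-2591) = (-(32 - 1)*1)/3509 - 4801/(-2591) = (-1*31*1)*(1/3509) - 4801*(-1/2591) = -31*1*(1/3509) + 4801/2591 = -31*1/3509 + 4801/2591 = -31/3509 + 4801/2591 = 16766388/9091819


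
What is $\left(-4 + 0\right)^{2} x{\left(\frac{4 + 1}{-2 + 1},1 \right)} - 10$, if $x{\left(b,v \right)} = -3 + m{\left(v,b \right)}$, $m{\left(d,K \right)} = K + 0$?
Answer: $-138$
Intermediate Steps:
$m{\left(d,K \right)} = K$
$x{\left(b,v \right)} = -3 + b$
$\left(-4 + 0\right)^{2} x{\left(\frac{4 + 1}{-2 + 1},1 \right)} - 10 = \left(-4 + 0\right)^{2} \left(-3 + \frac{4 + 1}{-2 + 1}\right) - 10 = \left(-4\right)^{2} \left(-3 + \frac{5}{-1}\right) - 10 = 16 \left(-3 + 5 \left(-1\right)\right) - 10 = 16 \left(-3 - 5\right) - 10 = 16 \left(-8\right) - 10 = -128 - 10 = -138$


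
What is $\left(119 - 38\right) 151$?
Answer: $12231$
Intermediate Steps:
$\left(119 - 38\right) 151 = 81 \cdot 151 = 12231$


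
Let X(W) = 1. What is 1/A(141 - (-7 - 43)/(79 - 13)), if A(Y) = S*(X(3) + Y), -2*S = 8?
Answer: -33/18844 ≈ -0.0017512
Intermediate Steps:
S = -4 (S = -½*8 = -4)
A(Y) = -4 - 4*Y (A(Y) = -4*(1 + Y) = -4 - 4*Y)
1/A(141 - (-7 - 43)/(79 - 13)) = 1/(-4 - 4*(141 - (-7 - 43)/(79 - 13))) = 1/(-4 - 4*(141 - (-50)/66)) = 1/(-4 - 4*(141 - 1*(-25/33))) = 1/(-4 - 4*(141 + 25/33)) = 1/(-4 - 4*4678/33) = 1/(-4 - 18712/33) = 1/(-18844/33) = -33/18844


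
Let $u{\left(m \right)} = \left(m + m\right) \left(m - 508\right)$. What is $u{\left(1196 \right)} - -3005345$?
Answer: $4651041$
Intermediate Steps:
$u{\left(m \right)} = 2 m \left(-508 + m\right)$
$u{\left(1196 \right)} - -3005345 = 2 \cdot 1196 \left(-508 + 1196\right) - -3005345 = 2 \cdot 1196 \cdot 688 + 3005345 = 1645696 + 3005345 = 4651041$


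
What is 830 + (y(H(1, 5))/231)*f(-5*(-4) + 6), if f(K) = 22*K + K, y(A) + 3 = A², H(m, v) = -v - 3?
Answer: 228208/231 ≈ 987.91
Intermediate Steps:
H(m, v) = -3 - v
y(A) = -3 + A²
f(K) = 23*K
830 + (y(H(1, 5))/231)*f(-5*(-4) + 6) = 830 + ((-3 + (-3 - 1*5)²)/231)*(23*(-5*(-4) + 6)) = 830 + ((-3 + (-3 - 5)²)*(1/231))*(23*(20 + 6)) = 830 + ((-3 + (-8)²)*(1/231))*(23*26) = 830 + ((-3 + 64)*(1/231))*598 = 830 + (61*(1/231))*598 = 830 + (61/231)*598 = 830 + 36478/231 = 228208/231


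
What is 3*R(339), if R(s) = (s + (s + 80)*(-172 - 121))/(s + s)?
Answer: -61214/113 ≈ -541.72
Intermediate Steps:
R(s) = (-23440 - 292*s)/(2*s) (R(s) = (s + (80 + s)*(-293))/((2*s)) = (s + (-23440 - 293*s))*(1/(2*s)) = (-23440 - 292*s)*(1/(2*s)) = (-23440 - 292*s)/(2*s))
3*R(339) = 3*(-146 - 11720/339) = 3*(-61214/339) = -61214/113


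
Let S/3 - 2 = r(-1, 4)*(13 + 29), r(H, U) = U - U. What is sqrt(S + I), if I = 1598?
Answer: 2*sqrt(401) ≈ 40.050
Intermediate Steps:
r(H, U) = 0
S = 6 (S = 6 + 3*(0*(13 + 29)) = 6 + 3*(0*42) = 6 + 3*0 = 6 + 0 = 6)
sqrt(S + I) = sqrt(6 + 1598) = sqrt(1604) = 2*sqrt(401)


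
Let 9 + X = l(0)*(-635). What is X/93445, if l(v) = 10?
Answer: -6359/93445 ≈ -0.068051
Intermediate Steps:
X = -6359 (X = -9 + 10*(-635) = -9 - 6350 = -6359)
X/93445 = -6359/93445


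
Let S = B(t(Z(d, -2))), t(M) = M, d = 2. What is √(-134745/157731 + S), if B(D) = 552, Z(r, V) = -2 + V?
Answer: √31092952997/7511 ≈ 23.477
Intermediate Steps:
S = 552
√(-134745/157731 + S) = √(-134745/157731 + 552) = √(-134745*1/157731 + 552) = √(-44915/52577 + 552) = √(28977589/52577) = √31092952997/7511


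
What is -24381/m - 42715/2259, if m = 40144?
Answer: -1769827639/90685296 ≈ -19.516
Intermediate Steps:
-24381/m - 42715/2259 = -24381/40144 - 42715/2259 = -1769827639/90685296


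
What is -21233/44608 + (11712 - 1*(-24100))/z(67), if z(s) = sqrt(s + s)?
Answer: -1249/2624 + 17906*sqrt(134)/67 ≈ 3093.2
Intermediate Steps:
z(s) = sqrt(2)*sqrt(s) (z(s) = sqrt(2*s) = sqrt(2)*sqrt(s))
-21233/44608 + (11712 - 1*(-24100))/z(67) = -21233/44608 + (11712 - 1*(-24100))/((sqrt(2)*sqrt(67))) = -21233*1/44608 + (11712 + 24100)/(sqrt(134)) = -1249/2624 + 35812*(sqrt(134)/134) = -1249/2624 + 17906*sqrt(134)/67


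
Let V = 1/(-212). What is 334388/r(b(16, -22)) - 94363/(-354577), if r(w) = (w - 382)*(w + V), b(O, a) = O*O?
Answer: -12245393165357/1212324647121 ≈ -10.101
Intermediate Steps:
b(O, a) = O²
V = -1/212 ≈ -0.0047170
r(w) = (-382 + w)*(-1/212 + w) (r(w) = (w - 382)*(w - 1/212) = (-382 + w)*(-1/212 + w))
334388/r(b(16, -22)) - 94363/(-354577) = 334388/(191/106 + (16²)² - 80985/212*16²) - 94363/(-354577) = 334388/(191/106 + 256² - 80985/212*256) - 94363*(-1/354577) = 334388/(191/106 + 65536 - 5183040/53) + 94363/354577 = 334388/(-3419073/106) + 94363/354577 = 334388*(-106/3419073) + 94363/354577 = -35445128/3419073 + 94363/354577 = -12245393165357/1212324647121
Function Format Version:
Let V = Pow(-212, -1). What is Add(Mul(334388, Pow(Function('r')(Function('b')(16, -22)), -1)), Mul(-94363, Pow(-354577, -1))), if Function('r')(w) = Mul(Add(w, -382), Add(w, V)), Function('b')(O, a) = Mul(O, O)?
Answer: Rational(-12245393165357, 1212324647121) ≈ -10.101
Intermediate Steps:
Function('b')(O, a) = Pow(O, 2)
V = Rational(-1, 212) ≈ -0.0047170
Function('r')(w) = Mul(Add(-382, w), Add(Rational(-1, 212), w)) (Function('r')(w) = Mul(Add(w, -382), Add(w, Rational(-1, 212))) = Mul(Add(-382, w), Add(Rational(-1, 212), w)))
Add(Mul(334388, Pow(Function('r')(Function('b')(16, -22)), -1)), Mul(-94363, Pow(-354577, -1))) = Add(Mul(334388, Pow(Add(Rational(191, 106), Pow(Pow(16, 2), 2), Mul(Rational(-80985, 212), Pow(16, 2))), -1)), Mul(-94363, Pow(-354577, -1))) = Add(Mul(334388, Pow(Add(Rational(191, 106), Pow(256, 2), Mul(Rational(-80985, 212), 256)), -1)), Mul(-94363, Rational(-1, 354577))) = Add(Mul(334388, Pow(Add(Rational(191, 106), 65536, Rational(-5183040, 53)), -1)), Rational(94363, 354577)) = Add(Mul(334388, Pow(Rational(-3419073, 106), -1)), Rational(94363, 354577)) = Add(Mul(334388, Rational(-106, 3419073)), Rational(94363, 354577)) = Add(Rational(-35445128, 3419073), Rational(94363, 354577)) = Rational(-12245393165357, 1212324647121)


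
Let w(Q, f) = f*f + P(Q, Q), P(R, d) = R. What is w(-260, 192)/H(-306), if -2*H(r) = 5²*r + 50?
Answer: 9151/950 ≈ 9.6326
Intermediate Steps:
H(r) = -25 - 25*r/2 (H(r) = -(5²*r + 50)/2 = -(25*r + 50)/2 = -(50 + 25*r)/2 = -25 - 25*r/2)
w(Q, f) = Q + f² (w(Q, f) = f*f + Q = f² + Q = Q + f²)
w(-260, 192)/H(-306) = (-260 + 192²)/(-25 - 25/2*(-306)) = (-260 + 36864)/(-25 + 3825) = 36604/3800 = 36604*(1/3800) = 9151/950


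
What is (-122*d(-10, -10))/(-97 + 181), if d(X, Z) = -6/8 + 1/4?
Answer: 61/84 ≈ 0.72619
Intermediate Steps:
d(X, Z) = -½ (d(X, Z) = -6*⅛ + 1*(¼) = -¾ + ¼ = -½)
(-122*d(-10, -10))/(-97 + 181) = (-122*(-½))/(-97 + 181) = 61/84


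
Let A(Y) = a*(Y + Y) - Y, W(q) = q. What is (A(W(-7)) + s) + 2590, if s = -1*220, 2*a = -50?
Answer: 2727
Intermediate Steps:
a = -25 (a = (½)*(-50) = -25)
s = -220
A(Y) = -51*Y (A(Y) = -25*(Y + Y) - Y = -50*Y - Y = -51*Y)
(A(W(-7)) + s) + 2590 = (-51*(-7) - 220) + 2590 = (357 - 220) + 2590 = 137 + 2590 = 2727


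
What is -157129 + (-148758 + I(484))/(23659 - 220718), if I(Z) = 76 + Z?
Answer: -30963535413/197059 ≈ -1.5713e+5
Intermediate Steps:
-157129 + (-148758 + I(484))/(23659 - 220718) = -157129 + (-148758 + (76 + 484))/(23659 - 220718) = -157129 + (-148758 + 560)/(-197059) = -157129 - 148198*(-1/197059) = -157129 + 148198/197059 = -30963535413/197059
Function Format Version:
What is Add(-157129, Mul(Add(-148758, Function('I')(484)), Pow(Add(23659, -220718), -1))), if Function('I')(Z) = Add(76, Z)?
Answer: Rational(-30963535413, 197059) ≈ -1.5713e+5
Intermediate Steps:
Add(-157129, Mul(Add(-148758, Function('I')(484)), Pow(Add(23659, -220718), -1))) = Add(-157129, Mul(Add(-148758, Add(76, 484)), Pow(Add(23659, -220718), -1))) = Add(-157129, Mul(Add(-148758, 560), Pow(-197059, -1))) = Add(-157129, Mul(-148198, Rational(-1, 197059))) = Add(-157129, Rational(148198, 197059)) = Rational(-30963535413, 197059)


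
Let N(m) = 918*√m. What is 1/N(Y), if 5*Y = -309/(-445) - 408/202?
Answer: -5*I*√59498191/18228726 ≈ -0.0021158*I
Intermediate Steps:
Y = -59571/224725 (Y = (-309/(-445) - 408/202)/5 = (-309*(-1/445) - 408*1/202)/5 = (309/445 - 204/101)/5 = (⅕)*(-59571/44945) = -59571/224725 ≈ -0.26508)
1/N(Y) = 1/(918*√(-59571/224725)) = 1/(918*(3*I*√59498191/44945)) = 1/(2754*I*√59498191/44945) = -5*I*√59498191/18228726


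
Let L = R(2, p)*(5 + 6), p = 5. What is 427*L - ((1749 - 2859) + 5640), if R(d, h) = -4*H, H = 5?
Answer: -98470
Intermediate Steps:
R(d, h) = -20 (R(d, h) = -4*5 = -20)
L = -220 (L = -20*(5 + 6) = -20*11 = -220)
427*L - ((1749 - 2859) + 5640) = 427*(-220) - ((1749 - 2859) + 5640) = -93940 - (-1110 + 5640) = -93940 - 1*4530 = -93940 - 4530 = -98470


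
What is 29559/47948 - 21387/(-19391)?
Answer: 1598642445/929759668 ≈ 1.7194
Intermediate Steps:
29559/47948 - 21387/(-19391) = 29559*(1/47948) - 21387*(-1/19391) = 29559/47948 + 21387/19391 = 1598642445/929759668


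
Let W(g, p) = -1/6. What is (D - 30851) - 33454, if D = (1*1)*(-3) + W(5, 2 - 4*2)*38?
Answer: -192943/3 ≈ -64314.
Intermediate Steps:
W(g, p) = -⅙ (W(g, p) = -1*⅙ = -⅙)
D = -28/3 (D = (1*1)*(-3) - ⅙*38 = 1*(-3) - 19/3 = -3 - 19/3 = -28/3 ≈ -9.3333)
(D - 30851) - 33454 = (-28/3 - 30851) - 33454 = -92581/3 - 33454 = -192943/3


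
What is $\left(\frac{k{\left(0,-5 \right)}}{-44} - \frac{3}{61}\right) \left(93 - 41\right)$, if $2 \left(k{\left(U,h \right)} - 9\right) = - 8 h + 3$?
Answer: $- \frac{51805}{1342} \approx -38.603$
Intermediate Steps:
$k{\left(U,h \right)} = \frac{21}{2} - 4 h$ ($k{\left(U,h \right)} = 9 + \frac{- 8 h + 3}{2} = 9 + \frac{3 - 8 h}{2} = 9 - \left(- \frac{3}{2} + 4 h\right) = \frac{21}{2} - 4 h$)
$\left(\frac{k{\left(0,-5 \right)}}{-44} - \frac{3}{61}\right) \left(93 - 41\right) = \left(\frac{\frac{21}{2} - -20}{-44} - \frac{3}{61}\right) \left(93 - 41\right) = \left(\left(\frac{21}{2} + 20\right) \left(- \frac{1}{44}\right) - \frac{3}{61}\right) 52 = \left(\frac{61}{2} \left(- \frac{1}{44}\right) - \frac{3}{61}\right) 52 = \left(- \frac{61}{88} - \frac{3}{61}\right) 52 = \left(- \frac{3985}{5368}\right) 52 = - \frac{51805}{1342}$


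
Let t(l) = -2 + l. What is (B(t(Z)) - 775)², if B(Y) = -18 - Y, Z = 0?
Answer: 625681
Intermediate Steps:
(B(t(Z)) - 775)² = ((-18 - (-2 + 0)) - 775)² = ((-18 - 1*(-2)) - 775)² = ((-18 + 2) - 775)² = (-16 - 775)² = (-791)² = 625681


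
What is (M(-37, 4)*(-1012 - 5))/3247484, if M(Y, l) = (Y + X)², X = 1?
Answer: -329508/811871 ≈ -0.40586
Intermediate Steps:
M(Y, l) = (1 + Y)² (M(Y, l) = (Y + 1)² = (1 + Y)²)
(M(-37, 4)*(-1012 - 5))/3247484 = ((1 - 37)²*(-1012 - 5))/3247484 = ((-36)²*(-1017))*(1/3247484) = (1296*(-1017))*(1/3247484) = -1318032*1/3247484 = -329508/811871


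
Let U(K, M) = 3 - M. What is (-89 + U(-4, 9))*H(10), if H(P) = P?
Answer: -950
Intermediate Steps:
(-89 + U(-4, 9))*H(10) = (-89 + (3 - 1*9))*10 = (-89 + (3 - 9))*10 = (-89 - 6)*10 = -95*10 = -950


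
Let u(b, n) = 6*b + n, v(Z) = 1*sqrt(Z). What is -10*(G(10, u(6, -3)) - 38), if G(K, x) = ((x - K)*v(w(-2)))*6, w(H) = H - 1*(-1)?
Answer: 380 - 1380*I ≈ 380.0 - 1380.0*I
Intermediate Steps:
w(H) = 1 + H (w(H) = H + 1 = 1 + H)
v(Z) = sqrt(Z)
u(b, n) = n + 6*b
G(K, x) = 6*I*(x - K) (G(K, x) = ((x - K)*sqrt(1 - 2))*6 = ((x - K)*sqrt(-1))*6 = ((x - K)*I)*6 = (I*(x - K))*6 = 6*I*(x - K))
-10*(G(10, u(6, -3)) - 38) = -10*(6*I*((-3 + 6*6) - 1*10) - 38) = -10*(6*I*((-3 + 36) - 10) - 38) = -10*(6*I*(33 - 10) - 38) = -10*(6*I*23 - 38) = -10*(138*I - 38) = -10*(-38 + 138*I) = 380 - 1380*I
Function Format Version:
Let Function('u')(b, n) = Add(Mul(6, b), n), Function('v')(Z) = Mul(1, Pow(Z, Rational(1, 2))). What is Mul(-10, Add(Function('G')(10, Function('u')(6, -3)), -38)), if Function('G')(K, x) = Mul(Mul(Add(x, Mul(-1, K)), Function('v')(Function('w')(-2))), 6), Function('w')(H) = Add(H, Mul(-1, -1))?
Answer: Add(380, Mul(-1380, I)) ≈ Add(380.00, Mul(-1380.0, I))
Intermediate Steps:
Function('w')(H) = Add(1, H) (Function('w')(H) = Add(H, 1) = Add(1, H))
Function('v')(Z) = Pow(Z, Rational(1, 2))
Function('u')(b, n) = Add(n, Mul(6, b))
Function('G')(K, x) = Mul(6, I, Add(x, Mul(-1, K))) (Function('G')(K, x) = Mul(Mul(Add(x, Mul(-1, K)), Pow(Add(1, -2), Rational(1, 2))), 6) = Mul(Mul(Add(x, Mul(-1, K)), Pow(-1, Rational(1, 2))), 6) = Mul(Mul(Add(x, Mul(-1, K)), I), 6) = Mul(Mul(I, Add(x, Mul(-1, K))), 6) = Mul(6, I, Add(x, Mul(-1, K))))
Mul(-10, Add(Function('G')(10, Function('u')(6, -3)), -38)) = Mul(-10, Add(Mul(6, I, Add(Add(-3, Mul(6, 6)), Mul(-1, 10))), -38)) = Mul(-10, Add(Mul(6, I, Add(Add(-3, 36), -10)), -38)) = Mul(-10, Add(Mul(6, I, Add(33, -10)), -38)) = Mul(-10, Add(Mul(6, I, 23), -38)) = Mul(-10, Add(Mul(138, I), -38)) = Mul(-10, Add(-38, Mul(138, I))) = Add(380, Mul(-1380, I))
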